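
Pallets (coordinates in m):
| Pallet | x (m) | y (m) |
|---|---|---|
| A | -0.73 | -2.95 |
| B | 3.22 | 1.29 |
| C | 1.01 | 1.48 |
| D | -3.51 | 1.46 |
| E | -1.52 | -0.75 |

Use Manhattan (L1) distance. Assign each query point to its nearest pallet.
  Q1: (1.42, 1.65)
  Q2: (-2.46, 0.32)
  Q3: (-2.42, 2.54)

Q1 at (1.42, 1.65):
  A: 6.75 m
  B: 2.16 m
  C: 0.58 m
  D: 5.12 m
  E: 5.34 m
  → nearest: C (0.58 m)
Q2 at (-2.46, 0.32):
  A: 5.00 m
  B: 6.65 m
  C: 4.63 m
  D: 2.19 m
  E: 2.01 m
  → nearest: E (2.01 m)
Q3 at (-2.42, 2.54):
  A: 7.18 m
  B: 6.89 m
  C: 4.49 m
  D: 2.17 m
  E: 4.19 m
  → nearest: D (2.17 m)

Q1→C; Q2→E; Q3→D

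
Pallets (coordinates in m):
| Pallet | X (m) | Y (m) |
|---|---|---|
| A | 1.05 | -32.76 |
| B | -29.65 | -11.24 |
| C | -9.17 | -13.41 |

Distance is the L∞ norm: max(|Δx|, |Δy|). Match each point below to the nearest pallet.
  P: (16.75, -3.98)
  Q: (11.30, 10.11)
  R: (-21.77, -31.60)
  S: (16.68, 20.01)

P at (16.75, -3.98):
  A: 28.78 m
  B: 46.40 m
  C: 25.92 m
  → nearest: C (25.92 m)
Q at (11.30, 10.11):
  A: 42.87 m
  B: 40.95 m
  C: 23.52 m
  → nearest: C (23.52 m)
R at (-21.77, -31.60):
  A: 22.82 m
  B: 20.36 m
  C: 18.19 m
  → nearest: C (18.19 m)
S at (16.68, 20.01):
  A: 52.77 m
  B: 46.33 m
  C: 33.42 m
  → nearest: C (33.42 m)

P→C; Q→C; R→C; S→C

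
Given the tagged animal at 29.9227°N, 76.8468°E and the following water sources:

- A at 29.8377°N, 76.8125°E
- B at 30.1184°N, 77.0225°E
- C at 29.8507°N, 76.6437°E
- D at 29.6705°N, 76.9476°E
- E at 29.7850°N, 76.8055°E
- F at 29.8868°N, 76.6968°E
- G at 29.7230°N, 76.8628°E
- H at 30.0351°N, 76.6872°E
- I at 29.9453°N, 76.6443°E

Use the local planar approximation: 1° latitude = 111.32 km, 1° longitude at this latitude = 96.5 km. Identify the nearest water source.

A

Distances from 29.9227°N, 76.8468°E:
A: √((-0.0850·111.32)² + (-0.0343·96.5)²) = √(89.533229 + 10.955769) = 10.0244 km
B: √((0.1957·111.32)² + (0.1757·96.5)²) = √(474.600342 + 287.473721) = 27.6057 km
C: √((-0.0720·111.32)² + (-0.2031·96.5)²) = √(64.240866 + 384.126681) = 21.1747 km
D: √((-0.2522·111.32)² + (0.1008·96.5)²) = √(788.200235 + 94.618420) = 29.7123 km
E: √((-0.1377·111.32)² + (-0.0413·96.5)²) = √(234.971006 + 15.883812) = 15.8384 km
F: √((-0.0359·111.32)² + (-0.1500·96.5)²) = √(15.971117 + 209.525625) = 15.0165 km
G: √((-0.1997·111.32)² + (0.0160·96.5)²) = √(494.199754 + 2.383936) = 22.2842 km
H: √((0.1124·111.32)² + (-0.1596·96.5)²) = √(156.559353 + 237.203122) = 19.8434 km
I: √((0.0226·111.32)² + (-0.2025·96.5)²) = √(6.329411 + 381.860452) = 19.7025 km
Minimum: A at 10.0244 km.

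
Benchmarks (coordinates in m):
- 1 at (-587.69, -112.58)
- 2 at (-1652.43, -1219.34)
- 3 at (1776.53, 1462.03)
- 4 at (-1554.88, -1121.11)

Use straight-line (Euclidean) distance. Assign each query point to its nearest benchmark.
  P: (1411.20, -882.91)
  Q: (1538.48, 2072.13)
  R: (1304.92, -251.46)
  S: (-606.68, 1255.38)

P at (1411.20, -882.91):
  1: 2142.19 m
  2: 3082.05 m
  3: 2373.23 m
  4: 2975.63 m
  → nearest: 1 (2142.19 m)
Q at (1538.48, 2072.13):
  1: 3048.53 m
  2: 4584.29 m
  3: 654.90 m
  4: 4445.86 m
  → nearest: 3 (654.90 m)
R at (1304.92, -251.46):
  1: 1897.70 m
  2: 3111.71 m
  3: 1777.21 m
  4: 2989.10 m
  → nearest: 3 (1777.21 m)
S at (-606.68, 1255.38):
  1: 1368.09 m
  2: 2686.60 m
  3: 2392.15 m
  4: 2558.67 m
  → nearest: 1 (1368.09 m)

P→1; Q→3; R→3; S→1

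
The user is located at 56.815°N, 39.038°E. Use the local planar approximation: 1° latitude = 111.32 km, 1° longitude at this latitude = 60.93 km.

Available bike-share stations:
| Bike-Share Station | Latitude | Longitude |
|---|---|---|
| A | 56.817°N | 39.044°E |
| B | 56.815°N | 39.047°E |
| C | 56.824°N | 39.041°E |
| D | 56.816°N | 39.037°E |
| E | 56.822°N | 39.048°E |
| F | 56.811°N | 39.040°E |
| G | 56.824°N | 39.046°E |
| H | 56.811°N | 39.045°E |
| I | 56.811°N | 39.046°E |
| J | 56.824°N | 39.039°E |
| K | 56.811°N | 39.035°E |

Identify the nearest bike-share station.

D

Distances from 56.815°N, 39.038°E:
A: 0.428 km
B: 0.548 km
C: 1.018 km
D: 0.127 km
E: 0.989 km
F: 0.462 km
G: 1.114 km
H: 0.617 km
I: 0.660 km
J: 1.004 km
K: 0.481 km
Minimum: D at 0.127 km.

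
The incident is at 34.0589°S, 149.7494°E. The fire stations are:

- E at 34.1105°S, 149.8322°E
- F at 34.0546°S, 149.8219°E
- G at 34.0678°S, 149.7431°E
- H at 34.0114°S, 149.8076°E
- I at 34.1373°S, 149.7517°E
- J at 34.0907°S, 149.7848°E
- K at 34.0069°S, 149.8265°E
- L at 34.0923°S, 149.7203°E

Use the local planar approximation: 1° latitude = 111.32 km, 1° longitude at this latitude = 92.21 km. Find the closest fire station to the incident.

G

Distances from 34.0589°S, 149.7494°E:
E: √((-0.0516·111.32)² + (0.0828·92.21)²) = √(32.994823 + 58.293042) = 9.5545 km
F: √((0.0043·111.32)² + (0.0725·92.21)²) = √(0.229131 + 44.692233) = 6.7023 km
G: √((-0.0089·111.32)² + (-0.0063·92.21)²) = √(0.981582 + 0.337472) = 1.1485 km
H: √((0.0475·111.32)² + (0.0582·92.21)²) = √(27.959771 + 28.800632) = 7.5340 km
I: √((-0.0784·111.32)² + (0.0023·92.21)²) = √(76.169047 + 0.044979) = 8.7301 km
J: √((-0.0318·111.32)² + (0.0354·92.21)²) = √(12.531430 + 10.655224) = 4.8153 km
K: √((0.0520·111.32)² + (0.0771·92.21)²) = √(33.508353 + 50.543440) = 9.1680 km
L: √((-0.0334·111.32)² + (-0.0291·92.21)²) = √(13.824178 + 7.200158) = 4.5852 km
Minimum: G at 1.1485 km.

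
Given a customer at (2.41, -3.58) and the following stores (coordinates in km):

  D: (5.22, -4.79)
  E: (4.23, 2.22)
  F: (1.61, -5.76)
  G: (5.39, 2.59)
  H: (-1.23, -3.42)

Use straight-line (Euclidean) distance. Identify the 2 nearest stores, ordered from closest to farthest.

Distances from (2.41, -3.58):
D: √((2.81)² + (-1.21)²) = √(7.8961 + 1.4641) = 3.06 km
E: √((1.82)² + (5.80)²) = √(3.3124 + 33.6400) = 6.08 km
F: √((-0.80)² + (-2.18)²) = √(0.6400 + 4.7524) = 2.32 km
G: √((2.98)² + (6.17)²) = √(8.8804 + 38.0689) = 6.85 km
H: √((-3.64)² + (0.16)²) = √(13.2496 + 0.0256) = 3.64 km
Sorted: F (2.32 km) < D (3.06 km) < H (3.64 km) < E (6.08 km) < …

F, D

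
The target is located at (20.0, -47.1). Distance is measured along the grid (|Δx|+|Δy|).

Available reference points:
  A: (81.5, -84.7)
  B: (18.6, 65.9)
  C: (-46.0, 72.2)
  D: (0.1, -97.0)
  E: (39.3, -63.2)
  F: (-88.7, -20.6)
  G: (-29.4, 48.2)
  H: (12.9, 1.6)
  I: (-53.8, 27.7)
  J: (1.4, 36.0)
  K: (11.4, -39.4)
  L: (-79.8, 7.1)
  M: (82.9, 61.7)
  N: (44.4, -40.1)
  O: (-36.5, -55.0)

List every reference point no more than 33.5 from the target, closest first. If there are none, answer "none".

Distances from (20.0, -47.1):
A: |61.5| + |-37.6| = 61.5 + 37.6 = 99.1
B: |-1.4| + |113.0| = 1.4 + 113.0 = 114.4
C: |-66.0| + |119.3| = 66.0 + 119.3 = 185.3
D: |-19.9| + |-49.9| = 19.9 + 49.9 = 69.8
E: |19.3| + |-16.1| = 19.3 + 16.1 = 35.4
F: |-108.7| + |26.5| = 108.7 + 26.5 = 135.2
G: |-49.4| + |95.3| = 49.4 + 95.3 = 144.7
H: |-7.1| + |48.7| = 7.1 + 48.7 = 55.8
I: |-73.8| + |74.8| = 73.8 + 74.8 = 148.6
J: |-18.6| + |83.1| = 18.6 + 83.1 = 101.7
K: |-8.6| + |7.7| = 8.6 + 7.7 = 16.3
L: |-99.8| + |54.2| = 99.8 + 54.2 = 154.0
M: |62.9| + |108.8| = 62.9 + 108.8 = 171.7
N: |24.4| + |7.0| = 24.4 + 7.0 = 31.4
O: |-56.5| + |-7.9| = 56.5 + 7.9 = 64.4
Threshold 33.5: K (16.3), N (31.4) are within range.

K, N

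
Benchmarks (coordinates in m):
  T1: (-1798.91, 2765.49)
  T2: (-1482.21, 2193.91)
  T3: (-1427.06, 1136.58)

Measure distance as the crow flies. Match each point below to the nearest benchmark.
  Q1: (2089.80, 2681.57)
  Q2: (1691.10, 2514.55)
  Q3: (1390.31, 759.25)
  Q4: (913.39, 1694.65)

Q1→T2; Q2→T2; Q3→T3; Q4→T3

Q1 at (2089.80, 2681.57):
  T1: √((-3888.71)² + (83.92)²) = √(15122065.4641 + 7042.5664) = 3889.62 m
  T2: √((-3572.01)² + (-487.66)²) = √(12759255.4401 + 237812.2756) = 3605.14 m
  T3: √((-3516.86)² + (-1544.99)²) = √(12368304.2596 + 2386994.1001) = 3841.26 m
  → nearest: T2 (3605.14 m)
Q2 at (1691.10, 2514.55):
  T1: √((-3490.01)² + (250.94)²) = √(12180169.8001 + 62970.8836) = 3499.02 m
  T2: √((-3173.31)² + (-320.64)²) = √(10069896.3561 + 102810.0096) = 3189.47 m
  T3: √((-3118.16)² + (-1377.97)²) = √(9722921.7856 + 1898801.3209) = 3409.06 m
  → nearest: T2 (3189.47 m)
Q3 at (1390.31, 759.25):
  T1: √((-3189.22)² + (2006.24)²) = √(10171124.2084 + 4024998.9376) = 3767.77 m
  T2: √((-2872.52)² + (1434.66)²) = √(8251371.1504 + 2058249.3156) = 3210.86 m
  T3: √((-2817.37)² + (377.33)²) = √(7937573.7169 + 142377.9289) = 2842.53 m
  → nearest: T3 (2842.53 m)
Q4 at (913.39, 1694.65):
  T1: √((-2712.30)² + (1070.84)²) = √(7356571.2900 + 1146698.3056) = 2916.04 m
  T2: √((-2395.60)² + (499.26)²) = √(5738899.3600 + 249260.5476) = 2447.07 m
  T3: √((-2340.45)² + (-558.07)²) = √(5477706.2025 + 311442.1249) = 2406.06 m
  → nearest: T3 (2406.06 m)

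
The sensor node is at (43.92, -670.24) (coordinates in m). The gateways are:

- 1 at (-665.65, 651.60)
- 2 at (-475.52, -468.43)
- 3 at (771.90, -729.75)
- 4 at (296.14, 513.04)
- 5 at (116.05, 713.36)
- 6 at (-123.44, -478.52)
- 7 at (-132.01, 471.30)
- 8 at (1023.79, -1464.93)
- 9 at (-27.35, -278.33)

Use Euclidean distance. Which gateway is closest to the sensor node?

6

Distances from (43.92, -670.24):
1: √((-709.57)² + (1321.84)²) = √(503489.5849 + 1747260.9856) = 1500.25 m
2: √((-519.44)² + (201.81)²) = √(269817.9136 + 40727.2761) = 557.27 m
3: √((727.98)² + (-59.51)²) = √(529954.8804 + 3541.4401) = 730.41 m
4: √((252.22)² + (1183.28)²) = √(63614.9284 + 1400151.5584) = 1209.86 m
5: √((72.13)² + (1383.60)²) = √(5202.7369 + 1914348.9600) = 1385.48 m
6: √((-167.36)² + (191.72)²) = √(28009.3696 + 36756.5584) = 254.49 m
7: √((-175.93)² + (1141.54)²) = √(30951.3649 + 1303113.5716) = 1155.02 m
8: √((979.87)² + (-794.69)²) = √(960145.2169 + 631532.1961) = 1261.62 m
9: √((-71.27)² + (391.91)²) = √(5079.4129 + 153593.4481) = 398.34 m
Minimum: 6 at 254.49 m.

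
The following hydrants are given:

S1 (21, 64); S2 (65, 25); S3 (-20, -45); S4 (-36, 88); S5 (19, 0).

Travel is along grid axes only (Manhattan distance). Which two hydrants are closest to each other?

S1 and S5

Pairwise distances:
S1–S2: |44| + |-39| = 44 + 39 = 83
S1–S3: |-41| + |-109| = 41 + 109 = 150
S1–S4: |-57| + |24| = 57 + 24 = 81
S1–S5: |-2| + |-64| = 2 + 64 = 66
S2–S3: |-85| + |-70| = 85 + 70 = 155
S2–S4: |-101| + |63| = 101 + 63 = 164
S2–S5: |-46| + |-25| = 46 + 25 = 71
S3–S4: |-16| + |133| = 16 + 133 = 149
S3–S5: |39| + |45| = 39 + 45 = 84
S4–S5: |55| + |-88| = 55 + 88 = 143
Closest pair: S1–S5 at 66.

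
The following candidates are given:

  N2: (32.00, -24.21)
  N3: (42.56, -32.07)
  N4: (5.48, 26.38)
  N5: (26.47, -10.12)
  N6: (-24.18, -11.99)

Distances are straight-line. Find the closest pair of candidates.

Pairwise distances:
N2–N3: 13.16
N2–N4: 57.12
N2–N5: 15.14
N2–N6: 57.49
N3–N4: 69.22
N3–N5: 27.22
N3–N6: 69.70
N4–N5: 42.10
N4–N6: 48.50
N5–N6: 50.68
Closest pair: N2–N3 at 13.16.

N2 and N3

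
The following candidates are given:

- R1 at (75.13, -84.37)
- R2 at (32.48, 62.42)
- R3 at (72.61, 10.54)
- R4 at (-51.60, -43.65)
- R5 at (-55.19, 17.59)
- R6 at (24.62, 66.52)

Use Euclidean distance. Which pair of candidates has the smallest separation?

R2 and R6

Pairwise distances:
R1–R2: 152.86
R1–R3: 94.94
R1–R4: 133.11
R1–R5: 165.47
R1–R6: 159.12
R2–R3: 65.59
R2–R4: 135.35
R2–R5: 98.47
R2–R6: 8.87
R3–R4: 135.52
R3–R5: 127.99
R3–R6: 73.73
R4–R5: 61.35
R4–R6: 133.97
R5–R6: 93.62
Closest pair: R2–R6 at 8.87.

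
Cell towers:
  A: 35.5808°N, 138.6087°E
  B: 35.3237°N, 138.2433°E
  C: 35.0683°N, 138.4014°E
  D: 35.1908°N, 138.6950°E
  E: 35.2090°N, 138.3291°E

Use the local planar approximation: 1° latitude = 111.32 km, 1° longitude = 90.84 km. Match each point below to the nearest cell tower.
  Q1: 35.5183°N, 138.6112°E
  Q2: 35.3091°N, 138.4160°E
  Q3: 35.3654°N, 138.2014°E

Q1→A; Q2→E; Q3→B

Q1 at 35.5183°N, 138.6112°E:
  A: √((0.0625·111.32)² + (-0.0025·90.84)²) = √(48.406806 + 0.051574) = 6.9612 km
  B: √((-0.1946·111.32)² + (-0.3679·90.84)²) = √(469.280023 + 1116.898806) = 39.8269 km
  C: √((-0.4500·111.32)² + (-0.2098·90.84)²) = √(2509.408836 + 363.216207) = 53.5969 km
  D: √((-0.3275·111.32)² + (0.0838·90.84)²) = √(1329.134723 + 57.948512) = 37.2436 km
  E: √((-0.3093·111.32)² + (-0.2821·90.84)²) = √(1185.512767 + 656.690031) = 42.9209 km
  → nearest: A (6.9612 km)
Q2 at 35.3091°N, 138.4160°E:
  A: √((0.2717·111.32)² + (0.1927·90.84)²) = √(914.798981 + 306.420404) = 34.9459 km
  B: √((0.0146·111.32)² + (-0.1727·90.84)²) = √(2.641509 + 246.115478) = 15.7720 km
  C: √((-0.2408·111.32)² + (-0.0146·90.84)²) = √(718.553916 + 1.758976) = 26.8386 km
  D: √((-0.1183·111.32)² + (0.2790·90.84)²) = √(173.426670 + 642.336584) = 28.5616 km
  E: √((-0.1001·111.32)² + (-0.0869·90.84)²) = √(124.169391 + 62.315173) = 13.6559 km
  → nearest: E (13.6559 km)
Q3 at 35.3654°N, 138.2014°E:
  A: √((0.2154·111.32)² + (0.4073·90.84)²) = √(574.960214 + 1368.935769) = 44.0896 km
  B: √((-0.0417·111.32)² + (0.0419·90.84)²) = √(21.548572 + 14.487128) = 6.0030 km
  C: √((-0.2971·111.32)² + (0.2000·90.84)²) = √(1093.834706 + 330.076224) = 37.7347 km
  D: √((-0.1746·111.32)² + (0.4936·90.84)²) = √(377.776444 + 2010.502202) = 48.8700 km
  E: √((-0.1564·111.32)² + (0.1277·90.84)²) = √(303.123700 + 134.566218) = 20.9210 km
  → nearest: B (6.0030 km)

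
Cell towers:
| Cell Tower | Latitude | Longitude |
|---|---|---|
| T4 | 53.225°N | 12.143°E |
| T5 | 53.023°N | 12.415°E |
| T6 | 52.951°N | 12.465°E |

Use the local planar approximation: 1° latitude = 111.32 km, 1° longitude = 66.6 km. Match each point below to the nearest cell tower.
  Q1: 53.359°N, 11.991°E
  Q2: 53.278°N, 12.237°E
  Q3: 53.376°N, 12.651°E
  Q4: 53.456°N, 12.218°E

Q1 at 53.359°N, 11.991°E:
  T4: 18.028 km
  T5: 46.866 km
  T6: 55.312 km
  → nearest: T4 (18.028 km)
Q2 at 53.278°N, 12.237°E:
  T4: 8.602 km
  T5: 30.763 km
  T6: 39.442 km
  → nearest: T4 (8.602 km)
Q3 at 53.376°N, 12.651°E:
  T4: 37.778 km
  T5: 42.323 km
  T6: 48.906 km
  → nearest: T4 (37.778 km)
Q4 at 53.456°N, 12.218°E:
  T4: 26.196 km
  T5: 49.955 km
  T6: 58.574 km
  → nearest: T4 (26.196 km)

Q1→T4; Q2→T4; Q3→T4; Q4→T4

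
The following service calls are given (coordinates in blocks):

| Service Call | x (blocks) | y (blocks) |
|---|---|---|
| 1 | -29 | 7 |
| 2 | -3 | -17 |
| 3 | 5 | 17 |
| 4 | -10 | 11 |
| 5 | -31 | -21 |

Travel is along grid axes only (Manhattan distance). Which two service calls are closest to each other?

3 and 4

Pairwise distances:
1–2: |26| + |-24| = 26 + 24 = 50 blocks
1–3: |34| + |10| = 34 + 10 = 44 blocks
1–4: |19| + |4| = 19 + 4 = 23 blocks
1–5: |-2| + |-28| = 2 + 28 = 30 blocks
2–3: |8| + |34| = 8 + 34 = 42 blocks
2–4: |-7| + |28| = 7 + 28 = 35 blocks
2–5: |-28| + |-4| = 28 + 4 = 32 blocks
3–4: |-15| + |-6| = 15 + 6 = 21 blocks
3–5: |-36| + |-38| = 36 + 38 = 74 blocks
4–5: |-21| + |-32| = 21 + 32 = 53 blocks
Closest pair: 3–4 at 21 blocks.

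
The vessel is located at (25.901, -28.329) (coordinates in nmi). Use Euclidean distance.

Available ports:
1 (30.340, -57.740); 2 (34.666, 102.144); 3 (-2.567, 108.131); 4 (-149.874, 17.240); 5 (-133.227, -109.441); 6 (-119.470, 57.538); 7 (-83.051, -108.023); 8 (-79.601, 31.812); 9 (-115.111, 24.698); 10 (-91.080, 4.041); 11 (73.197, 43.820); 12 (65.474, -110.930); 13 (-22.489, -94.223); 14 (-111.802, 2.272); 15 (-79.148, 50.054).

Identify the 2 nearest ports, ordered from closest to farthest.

Distances from (25.901, -28.329):
1: 29.744 nmi
2: 130.767 nmi
3: 139.398 nmi
4: 181.586 nmi
5: 178.608 nmi
6: 168.837 nmi
7: 134.988 nmi
8: 121.440 nmi
9: 150.653 nmi
10: 121.377 nmi
11: 86.269 nmi
12: 91.591 nmi
13: 81.753 nmi
14: 141.062 nmi
15: 131.069 nmi
Sorted: 1 (29.744 nmi) < 13 (81.753 nmi) < 11 (86.269 nmi) < 12 (91.591 nmi) < …

1, 13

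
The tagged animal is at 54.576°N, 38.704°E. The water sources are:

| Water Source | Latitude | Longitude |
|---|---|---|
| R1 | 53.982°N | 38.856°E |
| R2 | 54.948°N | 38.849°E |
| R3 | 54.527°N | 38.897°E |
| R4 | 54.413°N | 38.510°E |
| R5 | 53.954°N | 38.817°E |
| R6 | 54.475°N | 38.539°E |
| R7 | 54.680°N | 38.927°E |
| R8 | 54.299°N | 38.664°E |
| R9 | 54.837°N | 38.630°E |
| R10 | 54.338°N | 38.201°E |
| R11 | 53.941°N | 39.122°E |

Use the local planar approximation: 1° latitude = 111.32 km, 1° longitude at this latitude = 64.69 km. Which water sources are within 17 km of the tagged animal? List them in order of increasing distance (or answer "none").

R3, R6

Distances from 54.576°N, 38.704°E:
R1: √((-0.594·111.32)² + (0.152·64.69)²) = √(4372.39396 + 96.68553) = 66.851 km
R2: √((0.372·111.32)² + (0.145·64.69)²) = √(1714.87423 + 87.98534) = 42.460 km
R3: √((-0.049·111.32)² + (0.193·64.69)²) = √(29.75353 + 155.87947) = 13.625 km
R4: √((-0.163·111.32)² + (-0.194·64.69)²) = √(329.24683 + 157.49899) = 22.062 km
R5: √((-0.622·111.32)² + (0.113·64.69)²) = √(4794.32162 + 53.43566) = 69.626 km
R6: √((-0.101·111.32)² + (-0.165·64.69)²) = √(126.41224 + 113.93107) = 15.503 km
R7: √((0.104·111.32)² + (0.223·64.69)²) = √(134.03341 + 208.10573) = 18.497 km
R8: √((-0.277·111.32)² + (-0.040·64.69)²) = √(950.83669 + 6.69567) = 30.944 km
R9: √((0.261·111.32)² + (-0.074·64.69)²) = √(844.16513 + 22.91594) = 29.446 km
R10: √((-0.238·111.32)² + (-0.503·64.69)²) = √(701.94051 + 1058.79108) = 41.961 km
R11: √((-0.635·111.32)² + (0.418·64.69)²) = √(4996.82162 + 731.18431) = 75.684 km
Threshold 17 km: R3 (13.625 km), R6 (15.503 km) are within range.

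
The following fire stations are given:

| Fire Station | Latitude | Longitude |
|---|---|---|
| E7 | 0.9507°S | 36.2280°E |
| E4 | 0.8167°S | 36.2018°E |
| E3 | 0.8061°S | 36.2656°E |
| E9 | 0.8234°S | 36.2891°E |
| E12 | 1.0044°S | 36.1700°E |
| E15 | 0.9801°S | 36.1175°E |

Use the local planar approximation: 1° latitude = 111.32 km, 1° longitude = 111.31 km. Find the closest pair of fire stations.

Pairwise distances:
E7–E4: 15.1993 km
E7–E3: 16.6321 km
E7–E9: 15.7185 km
E7–E12: 8.7986 km
E7–E15: 12.7277 km
E4–E3: 7.1989 km
E4–E9: 9.7459 km
E4–E12: 21.1925 km
E4–E15: 20.4674 km
E3–E9: 3.2483 km
E3–E12: 24.5057 km
E3–E15: 25.4350 km
E9–E12: 24.1190 km
E9–E15: 25.8675 km
E12–E15: 6.4395 km
Closest pair: E3–E9 at 3.2483 km.

E3 and E9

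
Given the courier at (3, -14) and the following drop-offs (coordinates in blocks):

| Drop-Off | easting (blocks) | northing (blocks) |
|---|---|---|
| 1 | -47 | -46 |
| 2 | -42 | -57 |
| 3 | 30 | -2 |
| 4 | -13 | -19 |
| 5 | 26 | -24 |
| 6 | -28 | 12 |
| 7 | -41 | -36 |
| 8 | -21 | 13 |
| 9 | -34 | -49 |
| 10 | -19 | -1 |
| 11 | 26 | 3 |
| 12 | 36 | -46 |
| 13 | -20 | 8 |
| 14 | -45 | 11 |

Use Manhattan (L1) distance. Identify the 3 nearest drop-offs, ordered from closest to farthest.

Distances from (3, -14):
1: |-50| + |-32| = 50 + 32 = 82 blocks
2: |-45| + |-43| = 45 + 43 = 88 blocks
3: |27| + |12| = 27 + 12 = 39 blocks
4: |-16| + |-5| = 16 + 5 = 21 blocks
5: |23| + |-10| = 23 + 10 = 33 blocks
6: |-31| + |26| = 31 + 26 = 57 blocks
7: |-44| + |-22| = 44 + 22 = 66 blocks
8: |-24| + |27| = 24 + 27 = 51 blocks
9: |-37| + |-35| = 37 + 35 = 72 blocks
10: |-22| + |13| = 22 + 13 = 35 blocks
11: |23| + |17| = 23 + 17 = 40 blocks
12: |33| + |-32| = 33 + 32 = 65 blocks
13: |-23| + |22| = 23 + 22 = 45 blocks
14: |-48| + |25| = 48 + 25 = 73 blocks
Sorted: 4 (21 blocks) < 5 (33 blocks) < 10 (35 blocks) < 3 (39 blocks) < 11 (40 blocks) < …

4, 5, 10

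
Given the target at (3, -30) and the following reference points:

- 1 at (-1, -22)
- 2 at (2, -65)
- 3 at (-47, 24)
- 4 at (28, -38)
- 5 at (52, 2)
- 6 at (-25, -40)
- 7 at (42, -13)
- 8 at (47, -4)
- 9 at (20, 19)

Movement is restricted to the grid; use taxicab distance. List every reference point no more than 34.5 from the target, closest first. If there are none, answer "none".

Distances from (3, -30):
1: 12
2: 36
3: 104
4: 33
5: 81
6: 38
7: 56
8: 70
9: 66
Threshold 34.5: 1 (12), 4 (33) are within range.

1, 4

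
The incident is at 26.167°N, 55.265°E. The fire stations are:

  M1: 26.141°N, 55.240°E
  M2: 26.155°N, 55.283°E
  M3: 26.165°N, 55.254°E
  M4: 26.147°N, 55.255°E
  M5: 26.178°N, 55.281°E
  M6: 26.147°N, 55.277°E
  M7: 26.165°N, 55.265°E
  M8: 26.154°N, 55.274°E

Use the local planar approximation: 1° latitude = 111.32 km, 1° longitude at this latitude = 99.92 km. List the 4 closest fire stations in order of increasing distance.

Distances from 26.167°N, 55.265°E:
M1: 3.823 km
M2: 2.240 km
M3: 1.121 km
M4: 2.440 km
M5: 2.014 km
M6: 2.529 km
M7: 0.223 km
M8: 1.704 km
Sorted: M7 (0.223 km) < M3 (1.121 km) < M8 (1.704 km) < M5 (2.014 km) < M2 (2.240 km) < M4 (2.440 km) < …

M7, M3, M8, M5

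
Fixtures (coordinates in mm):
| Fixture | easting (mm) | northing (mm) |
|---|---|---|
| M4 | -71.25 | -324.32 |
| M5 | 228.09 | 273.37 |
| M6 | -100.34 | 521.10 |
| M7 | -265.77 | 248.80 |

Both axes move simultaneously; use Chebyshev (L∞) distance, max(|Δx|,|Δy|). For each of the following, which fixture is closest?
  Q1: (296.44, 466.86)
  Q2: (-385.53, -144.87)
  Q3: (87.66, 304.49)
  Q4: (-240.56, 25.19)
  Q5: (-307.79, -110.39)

Q1 at (296.44, 466.86):
  M4: 791.18 mm
  M5: 193.49 mm
  M6: 396.78 mm
  M7: 562.21 mm
  → nearest: M5 (193.49 mm)
Q2 at (-385.53, -144.87):
  M4: 314.28 mm
  M5: 613.62 mm
  M6: 665.97 mm
  M7: 393.67 mm
  → nearest: M4 (314.28 mm)
Q3 at (87.66, 304.49):
  M4: 628.81 mm
  M5: 140.43 mm
  M6: 216.61 mm
  M7: 353.43 mm
  → nearest: M5 (140.43 mm)
Q4 at (-240.56, 25.19):
  M4: 349.51 mm
  M5: 468.65 mm
  M6: 495.91 mm
  M7: 223.61 mm
  → nearest: M7 (223.61 mm)
Q5 at (-307.79, -110.39):
  M4: 236.54 mm
  M5: 535.88 mm
  M6: 631.49 mm
  M7: 359.19 mm
  → nearest: M4 (236.54 mm)

Q1→M5; Q2→M4; Q3→M5; Q4→M7; Q5→M4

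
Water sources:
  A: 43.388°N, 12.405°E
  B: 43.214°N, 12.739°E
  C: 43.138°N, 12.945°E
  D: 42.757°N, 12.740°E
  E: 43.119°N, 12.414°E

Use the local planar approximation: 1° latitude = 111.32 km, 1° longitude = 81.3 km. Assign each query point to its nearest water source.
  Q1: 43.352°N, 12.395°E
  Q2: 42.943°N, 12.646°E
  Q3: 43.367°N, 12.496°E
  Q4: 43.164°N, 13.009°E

Q1 at 43.352°N, 12.395°E:
  A: 4.089 km
  B: 31.909 km
  C: 50.665 km
  D: 71.929 km
  E: 25.984 km
  → nearest: A (4.089 km)
Q2 at 42.943°N, 12.646°E:
  A: 53.271 km
  B: 31.101 km
  C: 32.590 km
  D: 22.071 km
  E: 27.196 km
  → nearest: D (22.071 km)
Q3 at 43.367°N, 12.496°E:
  A: 7.759 km
  B: 26.084 km
  C: 44.524 km
  D: 70.743 km
  E: 28.401 km
  → nearest: A (7.759 km)
Q4 at 43.164°N, 13.009°E:
  A: 55.074 km
  B: 22.646 km
  C: 5.954 km
  D: 50.309 km
  E: 48.632 km
  → nearest: C (5.954 km)

Q1→A; Q2→D; Q3→A; Q4→C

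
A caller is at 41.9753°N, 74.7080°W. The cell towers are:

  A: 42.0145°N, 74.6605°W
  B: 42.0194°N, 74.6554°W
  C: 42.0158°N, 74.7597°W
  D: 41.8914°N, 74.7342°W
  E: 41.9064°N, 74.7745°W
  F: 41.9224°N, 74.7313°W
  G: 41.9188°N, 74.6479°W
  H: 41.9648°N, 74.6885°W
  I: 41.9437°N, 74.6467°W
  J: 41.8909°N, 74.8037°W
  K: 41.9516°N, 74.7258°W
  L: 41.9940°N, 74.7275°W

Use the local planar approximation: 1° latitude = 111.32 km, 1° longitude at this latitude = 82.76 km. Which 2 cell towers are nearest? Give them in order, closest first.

Distances from 41.9753°N, 74.7080°W:
A: 5.8733 km
B: 6.5613 km
C: 6.2156 km
D: 9.5881 km
E: 9.4402 km
F: 6.1965 km
G: 8.0186 km
H: 1.9926 km
I: 6.1735 km
J: 12.2883 km
K: 3.0217 km
L: 2.6340 km
Sorted: H (1.9926 km) < L (2.6340 km) < K (3.0217 km) < A (5.8733 km) < …

H, L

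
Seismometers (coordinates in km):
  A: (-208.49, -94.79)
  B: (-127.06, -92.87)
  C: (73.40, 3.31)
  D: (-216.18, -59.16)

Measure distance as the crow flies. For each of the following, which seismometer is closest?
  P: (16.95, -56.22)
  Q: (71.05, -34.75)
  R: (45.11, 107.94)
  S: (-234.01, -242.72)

P at (16.95, -56.22):
  A: √((-225.44)² + (-38.57)²) = √(50823.1936 + 1487.6449) = 228.72 km
  B: √((-144.01)² + (-36.65)²) = √(20738.8801 + 1343.2225) = 148.60 km
  C: √((56.45)² + (59.53)²) = √(3186.6025 + 3543.8209) = 82.04 km
  D: √((-233.13)² + (-2.94)²) = √(54349.5969 + 8.6436) = 233.15 km
  → nearest: C (82.04 km)
Q at (71.05, -34.75):
  A: √((-279.54)² + (-60.04)²) = √(78142.6116 + 3604.8016) = 285.92 km
  B: √((-198.11)² + (-58.12)²) = √(39247.5721 + 3377.9344) = 206.46 km
  C: √((2.35)² + (38.06)²) = √(5.5225 + 1448.5636) = 38.13 km
  D: √((-287.23)² + (-24.41)²) = √(82501.0729 + 595.8481) = 288.27 km
  → nearest: C (38.13 km)
R at (45.11, 107.94):
  A: √((-253.60)² + (-202.73)²) = √(64312.9600 + 41099.4529) = 324.67 km
  B: √((-172.17)² + (-200.81)²) = √(29642.5089 + 40324.6561) = 264.51 km
  C: √((28.29)² + (-104.63)²) = √(800.3241 + 10947.4369) = 108.39 km
  D: √((-261.29)² + (-167.10)²) = √(68272.4641 + 27922.4100) = 310.15 km
  → nearest: C (108.39 km)
S at (-234.01, -242.72):
  A: √((25.52)² + (147.93)²) = √(651.2704 + 21883.2849) = 150.12 km
  B: √((106.95)² + (149.85)²) = √(11438.3025 + 22455.0225) = 184.10 km
  C: √((307.41)² + (246.03)²) = √(94500.9081 + 60530.7609) = 393.74 km
  D: √((17.83)² + (183.56)²) = √(317.9089 + 33694.2736) = 184.42 km
  → nearest: A (150.12 km)

P→C; Q→C; R→C; S→A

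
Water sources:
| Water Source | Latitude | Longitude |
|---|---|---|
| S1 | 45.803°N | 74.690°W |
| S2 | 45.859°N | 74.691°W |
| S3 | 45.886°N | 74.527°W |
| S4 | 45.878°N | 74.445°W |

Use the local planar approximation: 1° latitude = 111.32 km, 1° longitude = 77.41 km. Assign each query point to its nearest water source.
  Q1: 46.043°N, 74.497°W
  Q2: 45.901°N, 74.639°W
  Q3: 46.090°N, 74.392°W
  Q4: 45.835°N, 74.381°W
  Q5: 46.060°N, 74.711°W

Q1→S3; Q2→S2; Q3→S4; Q4→S4; Q5→S2

Q1 at 46.043°N, 74.497°W:
  S1: 30.610 km
  S2: 25.398 km
  S3: 17.631 km
  S4: 18.804 km
  → nearest: S3 (17.631 km)
Q2 at 45.901°N, 74.639°W:
  S1: 11.602 km
  S2: 6.170 km
  S3: 8.829 km
  S4: 15.234 km
  → nearest: S2 (6.170 km)
Q3 at 46.090°N, 74.392°W:
  S1: 39.406 km
  S2: 34.597 km
  S3: 24.998 km
  S4: 23.954 km
  → nearest: S4 (23.954 km)
Q4 at 45.835°N, 74.381°W:
  S1: 24.183 km
  S2: 24.145 km
  S3: 12.648 km
  S4: 6.889 km
  → nearest: S4 (6.889 km)
Q5 at 46.060°N, 74.711°W:
  S1: 28.655 km
  S2: 22.429 km
  S3: 24.043 km
  S4: 28.887 km
  → nearest: S2 (22.429 km)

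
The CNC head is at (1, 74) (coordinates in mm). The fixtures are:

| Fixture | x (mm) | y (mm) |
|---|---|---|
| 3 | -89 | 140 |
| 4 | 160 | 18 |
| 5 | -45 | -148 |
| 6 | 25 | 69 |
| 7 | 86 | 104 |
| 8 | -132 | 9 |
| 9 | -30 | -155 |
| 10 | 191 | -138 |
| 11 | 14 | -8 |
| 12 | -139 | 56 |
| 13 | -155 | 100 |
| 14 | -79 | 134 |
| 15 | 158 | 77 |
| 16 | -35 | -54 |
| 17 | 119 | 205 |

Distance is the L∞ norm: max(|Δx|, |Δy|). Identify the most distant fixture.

9

Distances from (1, 74):
3: 90 mm
4: 159 mm
5: 222 mm
6: 24 mm
7: 85 mm
8: 133 mm
9: 229 mm
10: 212 mm
11: 82 mm
12: 140 mm
13: 156 mm
14: 80 mm
15: 157 mm
16: 128 mm
17: 131 mm
Maximum: 9 at 229 mm.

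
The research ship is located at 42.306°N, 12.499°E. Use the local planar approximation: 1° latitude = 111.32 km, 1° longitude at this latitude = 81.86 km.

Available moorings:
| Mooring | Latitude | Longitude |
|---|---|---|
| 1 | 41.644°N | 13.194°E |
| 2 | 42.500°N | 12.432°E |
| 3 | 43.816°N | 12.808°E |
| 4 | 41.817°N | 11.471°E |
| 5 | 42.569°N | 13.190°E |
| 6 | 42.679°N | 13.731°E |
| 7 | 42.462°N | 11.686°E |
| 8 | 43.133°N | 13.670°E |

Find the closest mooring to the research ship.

2

Distances from 42.306°N, 12.499°E:
1: 93.100 km
2: 22.282 km
3: 169.986 km
4: 100.224 km
5: 63.693 km
6: 109.065 km
7: 68.781 km
8: 132.906 km
Minimum: 2 at 22.282 km.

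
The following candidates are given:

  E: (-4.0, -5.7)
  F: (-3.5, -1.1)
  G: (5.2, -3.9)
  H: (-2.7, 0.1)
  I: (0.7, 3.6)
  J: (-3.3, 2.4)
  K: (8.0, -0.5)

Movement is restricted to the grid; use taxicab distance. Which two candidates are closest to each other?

Pairwise distances:
E–F: 5.1
E–G: 11.0
E–H: 7.1
E–I: 14.0
E–J: 8.8
E–K: 17.2
F–G: 11.5
F–H: 2.0
F–I: 8.9
F–J: 3.7
F–K: 12.1
G–H: 11.9
G–I: 12.0
G–J: 14.8
G–K: 6.2
H–I: 6.9
H–J: 2.9
H–K: 11.3
I–J: 5.2
I–K: 11.4
J–K: 14.2
Closest pair: F–H at 2.0.

F and H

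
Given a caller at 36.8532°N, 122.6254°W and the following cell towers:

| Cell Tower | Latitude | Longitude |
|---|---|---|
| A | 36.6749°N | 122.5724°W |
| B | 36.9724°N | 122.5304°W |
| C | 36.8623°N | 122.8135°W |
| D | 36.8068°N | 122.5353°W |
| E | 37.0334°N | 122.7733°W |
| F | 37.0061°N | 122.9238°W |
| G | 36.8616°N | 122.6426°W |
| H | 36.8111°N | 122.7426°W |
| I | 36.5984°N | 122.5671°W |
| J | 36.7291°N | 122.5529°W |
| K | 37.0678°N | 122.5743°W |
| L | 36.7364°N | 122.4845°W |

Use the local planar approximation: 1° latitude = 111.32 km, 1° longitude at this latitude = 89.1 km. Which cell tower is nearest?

G

Distances from 36.8532°N, 122.6254°W:
A: √((-0.1783·111.32)² + (0.0530·89.1)²) = √(393.957236 + 22.300117) = 20.4024 km
B: √((0.1192·111.32)² + (0.0950·89.1)²) = √(176.075490 + 71.647760) = 15.7392 km
C: √((0.0091·111.32)² + (-0.1881·89.1)²) = √(1.026193 + 280.887879) = 16.7903 km
D: √((-0.0464·111.32)² + (0.0901·89.1)²) = √(26.679787 + 64.447339) = 9.5461 km
E: √((0.1802·111.32)² + (-0.1479·89.1)²) = √(402.398144 + 173.656785) = 24.0011 km
F: √((0.1529·111.32)² + (-0.2984·89.1)²) = √(289.708586 + 706.891966) = 31.5690 km
G: √((0.0084·111.32)² + (-0.0172·89.1)²) = √(0.874390 + 2.348618) = 1.7953 km
H: √((-0.0421·111.32)² + (-0.1172·89.1)²) = √(21.963957 + 109.046224) = 11.4460 km
I: √((-0.2548·111.32)² + (0.0583·89.1)²) = √(804.535557 + 26.983142) = 28.8361 km
J: √((-0.1241·111.32)² + (0.0725·89.1)²) = √(190.849031 + 41.728370) = 15.2505 km
K: √((0.2146·111.32)² + (0.0511·89.1)²) = √(570.697317 + 20.729900) = 24.3193 km
L: √((-0.1168·111.32)² + (0.1409·89.1)²) = √(169.056581 + 157.607687) = 18.0739 km
Minimum: G at 1.7953 km.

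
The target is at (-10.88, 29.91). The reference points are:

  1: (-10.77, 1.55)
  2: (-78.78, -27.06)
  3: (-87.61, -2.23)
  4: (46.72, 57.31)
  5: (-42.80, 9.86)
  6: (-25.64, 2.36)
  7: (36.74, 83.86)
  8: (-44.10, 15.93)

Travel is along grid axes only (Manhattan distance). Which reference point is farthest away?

Distances from (-10.88, 29.91):
1: |0.11| + |-28.36| = 0.11 + 28.36 = 28.47
2: |-67.90| + |-56.97| = 67.90 + 56.97 = 124.87
3: |-76.73| + |-32.14| = 76.73 + 32.14 = 108.87
4: |57.60| + |27.40| = 57.60 + 27.40 = 85.00
5: |-31.92| + |-20.05| = 31.92 + 20.05 = 51.97
6: |-14.76| + |-27.55| = 14.76 + 27.55 = 42.31
7: |47.62| + |53.95| = 47.62 + 53.95 = 101.57
8: |-33.22| + |-13.98| = 33.22 + 13.98 = 47.20
Maximum: 2 at 124.87.

2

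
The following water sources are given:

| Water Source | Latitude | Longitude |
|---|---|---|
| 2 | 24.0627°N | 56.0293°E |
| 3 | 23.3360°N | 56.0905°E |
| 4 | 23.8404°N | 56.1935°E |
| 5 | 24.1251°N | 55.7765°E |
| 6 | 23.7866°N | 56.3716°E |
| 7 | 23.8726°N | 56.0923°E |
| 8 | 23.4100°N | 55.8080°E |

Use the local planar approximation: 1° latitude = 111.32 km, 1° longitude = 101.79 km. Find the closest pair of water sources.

4 and 7

Pairwise distances:
2–3: √((-0.7267·111.32)² + (0.0612·101.79)²) = √(6544.202293 + 38.807268) = 81.1357 km
2–4: √((-0.2223·111.32)² + (0.1642·101.79)²) = √(612.386095 + 279.355055) = 29.8620 km
2–5: √((0.0624·111.32)² + (-0.2528·101.79)²) = √(48.252028 + 662.162174) = 26.6536 km
2–6: √((-0.2761·111.32)² + (0.3423·101.79)²) = √(944.668010 + 1214.014928) = 46.4616 km
2–7: √((-0.1901·111.32)² + (0.0630·101.79)²) = √(447.827366 + 41.123619) = 22.1122 km
2–8: √((-0.6527·111.32)² + (-0.2213·101.79)²) = √(5279.266923 + 507.426398) = 76.0703 km
3–4: √((0.5044·111.32)² + (0.1030·101.79)²) = √(3152.800938 + 109.922014) = 57.1202 km
3–5: √((0.7891·111.32)² + (-0.3140·101.79)²) = √(7716.324483 + 1021.573279) = 93.4767 km
3–6: √((0.4506·111.32)² + (0.2811·101.79)²) = √(2516.105054 + 818.713440) = 57.7479 km
3–7: √((0.5366·111.32)² + (0.0018·101.79)²) = √(3568.188030 + 0.033570) = 59.7346 km
3–8: √((0.0740·111.32)² + (-0.2825·101.79)²) = √(67.859372 + 826.888845) = 29.9123 km
4–5: √((0.2847·111.32)² + (-0.4170·101.79)²) = √(1004.433825 + 1801.699420) = 52.9729 km
4–6: √((-0.0538·111.32)² + (0.1781·101.79)²) = √(35.868313 + 328.653353) = 19.0925 km
4–7: √((0.0322·111.32)² + (-0.1012·101.79)²) = √(12.848669 + 106.113650) = 10.9070 km
4–8: √((-0.4304·111.32)² + (-0.3855·101.79)²) = √(2295.572009 + 1539.781132) = 61.9302 km
5–6: √((-0.3385·111.32)² + (0.5951·101.79)²) = √(1419.919559 + 3669.358368) = 71.3392 km
5–7: √((-0.2525·111.32)² + (0.3158·101.79)²) = √(790.076529 + 1033.319155) = 42.7012 km
5–8: √((-0.7151·111.32)² + (0.0315·101.79)²) = √(6336.945199 + 10.280905) = 79.6695 km
6–7: √((0.0860·111.32)² + (-0.2793·101.79)²) = √(91.652285 + 808.261886) = 29.9986 km
6–8: √((-0.3766·111.32)² + (-0.5636·101.79)²) = √(1757.547320 + 3291.184262) = 71.0544 km
7–8: √((-0.4626·111.32)² + (-0.2843·101.79)²) = √(2651.903107 + 837.459760) = 59.0708 km
Closest pair: 4–7 at 10.9070 km.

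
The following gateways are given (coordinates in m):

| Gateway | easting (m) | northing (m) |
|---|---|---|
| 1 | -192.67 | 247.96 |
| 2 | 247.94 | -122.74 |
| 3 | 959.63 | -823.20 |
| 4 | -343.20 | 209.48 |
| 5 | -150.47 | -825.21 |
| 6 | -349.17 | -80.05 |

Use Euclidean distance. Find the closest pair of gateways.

1 and 4

Pairwise distances:
1–2: √((440.61)² + (-370.70)²) = √(194137.1721 + 137418.4900) = 575.81 m
1–3: √((1152.30)² + (-1071.16)²) = √(1327795.2900 + 1147383.7456) = 1573.27 m
1–4: √((-150.53)² + (-38.48)²) = √(22659.2809 + 1480.7104) = 155.37 m
1–5: √((42.20)² + (-1073.17)²) = √(1780.8400 + 1151693.8489) = 1074.00 m
1–6: √((-156.50)² + (-328.01)²) = √(24492.2500 + 107590.5601) = 363.43 m
2–3: √((711.69)² + (-700.46)²) = √(506502.6561 + 490644.2116) = 998.57 m
2–4: √((-591.14)² + (332.22)²) = √(349446.4996 + 110370.1284) = 678.10 m
2–5: √((-398.41)² + (-702.47)²) = √(158730.5281 + 493464.1009) = 807.59 m
2–6: √((-597.11)² + (42.69)²) = √(356540.3521 + 1822.4361) = 598.63 m
3–4: √((-1302.83)² + (1032.68)²) = √(1697366.0089 + 1066427.9824) = 1662.47 m
3–5: √((-1110.10)² + (-2.01)²) = √(1232322.0100 + 4.0401) = 1110.10 m
3–6: √((-1308.80)² + (743.15)²) = √(1712957.4400 + 552271.9225) = 1505.07 m
4–5: √((192.73)² + (-1034.69)²) = √(37144.8529 + 1070583.3961) = 1052.49 m
4–6: √((-5.97)² + (-289.53)²) = √(35.6409 + 83827.6209) = 289.59 m
5–6: √((-198.70)² + (745.16)²) = √(39481.6900 + 555263.4256) = 771.20 m
Closest pair: 1–4 at 155.37 m.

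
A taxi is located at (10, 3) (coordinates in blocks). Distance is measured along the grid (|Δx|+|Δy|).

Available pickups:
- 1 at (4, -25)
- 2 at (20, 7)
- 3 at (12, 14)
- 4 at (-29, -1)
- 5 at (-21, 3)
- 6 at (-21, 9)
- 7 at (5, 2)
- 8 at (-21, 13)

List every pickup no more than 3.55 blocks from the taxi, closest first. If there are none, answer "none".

none

Distances from (10, 3):
1: |-6| + |-28| = 6 + 28 = 34 blocks
2: |10| + |4| = 10 + 4 = 14 blocks
3: |2| + |11| = 2 + 11 = 13 blocks
4: |-39| + |-4| = 39 + 4 = 43 blocks
5: |-31| + |0| = 31 + 0 = 31 blocks
6: |-31| + |6| = 31 + 6 = 37 blocks
7: |-5| + |-1| = 5 + 1 = 6 blocks
8: |-31| + |10| = 31 + 10 = 41 blocks
Threshold 3.55 blocks: none within range.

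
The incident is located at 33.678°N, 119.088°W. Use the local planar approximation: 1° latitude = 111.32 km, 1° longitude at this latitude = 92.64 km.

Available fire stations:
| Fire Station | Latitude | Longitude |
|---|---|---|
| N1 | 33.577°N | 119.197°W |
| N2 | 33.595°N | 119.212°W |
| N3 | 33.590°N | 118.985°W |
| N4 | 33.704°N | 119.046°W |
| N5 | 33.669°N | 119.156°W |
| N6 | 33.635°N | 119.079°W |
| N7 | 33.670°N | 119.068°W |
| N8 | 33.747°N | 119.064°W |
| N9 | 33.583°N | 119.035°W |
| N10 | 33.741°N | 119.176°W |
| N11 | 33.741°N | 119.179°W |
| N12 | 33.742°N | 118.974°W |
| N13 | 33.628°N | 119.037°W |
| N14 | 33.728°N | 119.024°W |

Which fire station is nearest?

N7

Distances from 33.678°N, 119.088°W:
N1: √((-0.101·111.32)² + (-0.109·92.64)²) = √(126.41224 + 101.96476) = 15.112 km
N2: √((-0.083·111.32)² + (-0.124·92.64)²) = √(85.36947 + 131.95944) = 14.742 km
N3: √((-0.088·111.32)² + (0.103·92.64)²) = √(95.96475 + 91.04824) = 13.675 km
N4: √((0.026·111.32)² + (0.042·92.64)²) = √(8.37709 + 15.13895) = 4.849 km
N5: √((-0.009·111.32)² + (-0.068·92.64)²) = √(1.00376 + 39.68395) = 6.379 km
N6: √((-0.043·111.32)² + (0.009·92.64)²) = √(22.91307 + 0.69516) = 4.859 km
N7: √((-0.008·111.32)² + (0.020·92.64)²) = √(0.79310 + 3.43287) = 2.056 km
N8: √((0.069·111.32)² + (0.024·92.64)²) = √(58.99899 + 4.94333) = 7.996 km
N9: √((-0.095·111.32)² + (0.053·92.64)²) = √(111.83909 + 24.10731) = 11.660 km
N10: √((0.063·111.32)² + (-0.088·92.64)²) = √(49.18441 + 66.46032) = 10.754 km
N11: √((0.063·111.32)² + (-0.091·92.64)²) = √(49.18441 + 71.06895) = 10.966 km
N12: √((0.064·111.32)² + (0.114·92.64)²) = √(50.75822 + 111.53388) = 12.739 km
N13: √((-0.050·111.32)² + (0.051·92.64)²) = √(30.98036 + 22.32222) = 7.301 km
N14: √((0.050·111.32)² + (0.064·92.64)²) = √(30.98036 + 35.15257) = 8.132 km
Minimum: N7 at 2.056 km.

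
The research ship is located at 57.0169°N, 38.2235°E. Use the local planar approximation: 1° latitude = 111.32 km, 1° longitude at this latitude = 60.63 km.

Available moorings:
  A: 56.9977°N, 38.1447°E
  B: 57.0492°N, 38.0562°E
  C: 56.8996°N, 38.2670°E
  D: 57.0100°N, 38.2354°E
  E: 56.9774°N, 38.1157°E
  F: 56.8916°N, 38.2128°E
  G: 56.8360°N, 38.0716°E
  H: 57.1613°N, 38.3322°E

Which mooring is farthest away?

G

Distances from 57.0169°N, 38.2235°E:
A: 5.2339 km
B: 10.7618 km
C: 13.3215 km
D: 1.0538 km
E: 7.8774 km
F: 13.9635 km
G: 22.1438 km
H: 17.3732 km
Maximum: G at 22.1438 km.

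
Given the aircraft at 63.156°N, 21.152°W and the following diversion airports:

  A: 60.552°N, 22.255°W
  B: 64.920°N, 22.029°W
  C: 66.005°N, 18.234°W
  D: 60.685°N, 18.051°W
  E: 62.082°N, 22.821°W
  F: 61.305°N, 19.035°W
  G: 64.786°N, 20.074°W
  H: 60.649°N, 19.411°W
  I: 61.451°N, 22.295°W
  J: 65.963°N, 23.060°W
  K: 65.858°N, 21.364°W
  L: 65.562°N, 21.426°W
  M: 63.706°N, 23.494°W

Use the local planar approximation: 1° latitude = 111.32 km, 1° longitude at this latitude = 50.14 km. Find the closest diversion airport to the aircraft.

Distances from 63.156°N, 21.152°W:
A: 295.106 km
B: 201.232 km
C: 349.272 km
D: 315.974 km
E: 145.935 km
F: 231.787 km
G: 189.331 km
H: 292.413 km
I: 198.264 km
J: 326.792 km
K: 300.974 km
L: 268.188 km
M: 132.431 km
Minimum: M at 132.431 km.

M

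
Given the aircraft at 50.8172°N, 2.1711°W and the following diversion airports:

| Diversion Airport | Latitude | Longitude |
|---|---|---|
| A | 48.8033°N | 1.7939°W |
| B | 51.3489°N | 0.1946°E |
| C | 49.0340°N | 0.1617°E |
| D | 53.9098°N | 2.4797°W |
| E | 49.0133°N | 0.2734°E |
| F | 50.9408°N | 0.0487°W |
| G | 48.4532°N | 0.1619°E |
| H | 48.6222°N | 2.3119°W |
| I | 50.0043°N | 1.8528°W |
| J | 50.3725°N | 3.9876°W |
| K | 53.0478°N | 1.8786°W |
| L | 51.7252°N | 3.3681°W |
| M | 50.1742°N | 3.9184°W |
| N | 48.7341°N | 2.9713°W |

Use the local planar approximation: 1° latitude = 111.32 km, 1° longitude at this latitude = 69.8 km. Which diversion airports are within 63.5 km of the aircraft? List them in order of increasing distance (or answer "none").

Distances from 50.8172°N, 2.1711°W:
A: √((-2.0139·111.32)² + (0.3772·69.8)²) = √(50259.967003 + 693.193072) = 225.7281 km
B: √((0.5317·111.32)² + (2.3657·69.8)²) = √(3503.319254 + 27266.549641) = 175.4134 km
C: √((-1.7832·111.32)² + (2.3328·69.8)²) = √(39404.562162 + 26513.426531) = 256.7450 km
D: √((3.0926·111.32)² + (-0.3086·69.8)²) = √(118520.615564 + 463.983662) = 344.9414 km
E: √((-1.8039·111.32)² + (2.4445·69.8)²) = √(40324.715540 + 29113.266001) = 263.5109 km
F: √((0.1236·111.32)² + (2.1224·69.8)²) = √(189.314264 + 21946.502518) = 148.7811 km
G: √((-2.3640·111.32)² + (2.3330·69.8)²) = √(69253.438234 + 26517.972924) = 309.4696 km
H: √((-2.1950·111.32)² + (-0.1408·69.8)²) = √(59705.651887 + 96.586439) = 244.5450 km
I: √((-0.8129·111.32)² + (0.3183·69.8)²) = √(8188.807132 + 493.610197) = 93.1795 km
J: √((-0.4447·111.32)² + (-1.8165·69.8)²) = √(2450.646412 + 16076.135189) = 136.1131 km
K: √((2.2306·111.32)² + (0.2925·69.8)²) = √(61658.050775 + 416.833472) = 249.1483 km
L: √((0.9080·111.32)² + (-1.1970·69.8)²) = √(10216.875292 + 6980.702760) = 131.1395 km
M: √((-0.6430·111.32)² + (-1.7473·69.8)²) = √(5123.518883 + 14874.617239) = 141.4148 km
N: √((-2.0831·111.32)² + (-0.8002·69.8)²) = √(53773.293036 + 3119.664848) = 238.5224 km
Threshold 63.5 km: none within range.

none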